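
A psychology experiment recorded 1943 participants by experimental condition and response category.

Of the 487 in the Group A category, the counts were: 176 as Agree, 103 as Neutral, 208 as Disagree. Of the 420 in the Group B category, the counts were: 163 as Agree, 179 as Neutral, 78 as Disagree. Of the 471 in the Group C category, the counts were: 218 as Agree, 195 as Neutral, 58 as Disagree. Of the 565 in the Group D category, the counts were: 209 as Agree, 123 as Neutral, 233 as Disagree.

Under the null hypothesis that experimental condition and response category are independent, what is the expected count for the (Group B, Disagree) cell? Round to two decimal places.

124.72

Row total (Group B) = 420; column total (Disagree) = 577; grand total N = 1943.
Expected count = (row total × column total) / N = 420 × 577 / 1943 = 124.72.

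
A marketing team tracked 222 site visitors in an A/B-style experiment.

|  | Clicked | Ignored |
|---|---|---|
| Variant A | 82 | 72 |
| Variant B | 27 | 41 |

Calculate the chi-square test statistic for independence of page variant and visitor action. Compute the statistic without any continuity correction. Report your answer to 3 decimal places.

Row totals: 154, 68. Column totals: 109, 113. Grand total N = 222.
Expected counts (row total × column total / N):
  Variant A, Clicked: 154×109/222 = 75.6126
  Variant A, Ignored: 154×113/222 = 78.3874
  Variant B, Clicked: 68×109/222 = 33.3874
  Variant B, Ignored: 68×113/222 = 34.6126
Contributions (O − E)²/E:
  (82 − 75.6126)²/75.6126 = 0.5396
  (72 − 78.3874)²/78.3874 = 0.5205
  (27 − 33.3874)²/33.3874 = 1.2220
  (41 − 34.6126)²/34.6126 = 1.1787
χ² = 0.5396 + 0.5205 + 1.2220 + 1.1787 = 3.461

3.461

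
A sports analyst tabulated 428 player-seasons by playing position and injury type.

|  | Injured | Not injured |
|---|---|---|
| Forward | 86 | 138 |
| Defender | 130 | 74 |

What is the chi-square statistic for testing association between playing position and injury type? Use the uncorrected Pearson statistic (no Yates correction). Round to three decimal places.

Row totals: 224, 204. Column totals: 216, 212. Grand total N = 428.
Expected counts (row total × column total / N):
  Forward, Injured: 224×216/428 = 113.0467
  Forward, Not injured: 224×212/428 = 110.9533
  Defender, Injured: 204×216/428 = 102.9533
  Defender, Not injured: 204×212/428 = 101.0467
Contributions (O − E)²/E:
  (86 − 113.0467)²/113.0467 = 6.4710
  (138 − 110.9533)²/110.9533 = 6.5931
  (130 − 102.9533)²/102.9533 = 7.1054
  (74 − 101.0467)²/101.0467 = 7.2395
χ² = 6.4710 + 6.5931 + 7.1054 + 7.2395 = 27.409

27.409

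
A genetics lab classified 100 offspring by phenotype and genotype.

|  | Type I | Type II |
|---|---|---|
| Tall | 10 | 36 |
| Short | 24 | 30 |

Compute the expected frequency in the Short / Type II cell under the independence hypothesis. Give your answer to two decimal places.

35.64

Row total (Short) = 54; column total (Type II) = 66; grand total N = 100.
Expected count = (row total × column total) / N = 54 × 66 / 100 = 35.64.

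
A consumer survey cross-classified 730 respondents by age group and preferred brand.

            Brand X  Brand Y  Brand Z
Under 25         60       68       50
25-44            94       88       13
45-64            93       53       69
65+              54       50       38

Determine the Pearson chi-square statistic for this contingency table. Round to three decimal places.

50.696

Row totals: 178, 195, 215, 142. Column totals: 301, 259, 170. Grand total N = 730.
Expected counts (row total × column total / N):
  Under 25, Brand X: 178×301/730 = 73.39452
  Under 25, Brand Y: 178×259/730 = 63.15342
  Under 25, Brand Z: 178×170/730 = 41.45205
  25-44, Brand X: 195×301/730 = 80.40411
  25-44, Brand Y: 195×259/730 = 69.18493
  25-44, Brand Z: 195×170/730 = 45.41096
  45-64, Brand X: 215×301/730 = 88.65068
  45-64, Brand Y: 215×259/730 = 76.28082
  45-64, Brand Z: 215×170/730 = 50.06849
  65+, Brand X: 142×301/730 = 58.55068
  65+, Brand Y: 142×259/730 = 50.38082
  65+, Brand Z: 142×170/730 = 33.06849
Contributions (O − E)²/E:
  (60 − 73.39452)²/73.39452 = 2.4445
  (68 − 63.15342)²/63.15342 = 0.3719
  (50 − 41.45205)²/41.45205 = 1.7627
  (94 − 80.40411)²/80.40411 = 2.2990
  (88 − 69.18493)²/69.18493 = 5.1168
  (13 − 45.41096)²/45.41096 = 23.1325
  (93 − 88.65068)²/88.65068 = 0.2134
  (53 − 76.28082)²/76.28082 = 7.1053
  (69 − 50.06849)²/50.06849 = 7.1582
  (54 − 58.55068)²/58.55068 = 0.3537
  (50 − 50.38082)²/50.38082 = 0.0029
  (38 − 33.06849)²/33.06849 = 0.7354
χ² = 2.4445 + 0.3719 + 1.7627 + 2.2990 + 5.1168 + 23.1325 + 0.2134 + 7.1053 + 7.1582 + 0.3537 + 0.0029 + 0.7354 = 50.696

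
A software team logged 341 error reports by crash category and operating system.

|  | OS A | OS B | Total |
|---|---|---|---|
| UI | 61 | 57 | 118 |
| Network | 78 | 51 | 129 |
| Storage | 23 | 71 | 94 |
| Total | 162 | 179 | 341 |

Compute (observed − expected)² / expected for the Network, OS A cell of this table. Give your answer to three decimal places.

Row total (Network) = 129; column total (OS A) = 162; N = 341.
Expected count E = 129 × 162 / 341 = 61.2845.
Contribution = (O − E)²/E = (78 − 61.2845)² / 61.2845 = 4.559.

4.559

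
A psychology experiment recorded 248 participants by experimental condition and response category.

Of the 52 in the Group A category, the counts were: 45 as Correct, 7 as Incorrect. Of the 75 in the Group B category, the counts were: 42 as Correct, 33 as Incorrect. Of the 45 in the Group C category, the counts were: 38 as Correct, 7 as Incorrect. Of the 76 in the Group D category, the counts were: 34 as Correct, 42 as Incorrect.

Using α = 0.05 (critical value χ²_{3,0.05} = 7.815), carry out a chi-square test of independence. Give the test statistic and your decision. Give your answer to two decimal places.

Row totals: 52, 75, 45, 76. Column totals: 159, 89. Grand total N = 248.
Expected counts (row total × column total / N):
  Group A, Correct: 52×159/248 = 33.339
  Group A, Incorrect: 52×89/248 = 18.661
  Group B, Correct: 75×159/248 = 48.085
  Group B, Incorrect: 75×89/248 = 26.915
  Group C, Correct: 45×159/248 = 28.851
  Group C, Incorrect: 45×89/248 = 16.149
  Group D, Correct: 76×159/248 = 48.726
  Group D, Incorrect: 76×89/248 = 27.274
Contributions (O − E)²/E:
  (45 − 33.339)²/33.339 = 4.0787
  (7 − 18.661)²/18.661 = 7.2868
  (42 − 48.085)²/48.085 = 0.7700
  (33 − 26.915)²/26.915 = 1.3757
  (38 − 28.851)²/28.851 = 2.9013
  (7 − 16.149)²/16.149 = 5.1832
  (34 − 48.726)²/48.726 = 4.4505
  (42 − 27.274)²/27.274 = 7.9510
χ² = 4.0787 + 7.2868 + 0.7700 + 1.3757 + 2.9013 + 5.1832 + 4.4505 + 7.9510 = 34.00
df = (4−1)(2−1) = 3. Since 34.00 > 7.815, reject the null hypothesis of independence at α = 0.05.

34.00; reject H₀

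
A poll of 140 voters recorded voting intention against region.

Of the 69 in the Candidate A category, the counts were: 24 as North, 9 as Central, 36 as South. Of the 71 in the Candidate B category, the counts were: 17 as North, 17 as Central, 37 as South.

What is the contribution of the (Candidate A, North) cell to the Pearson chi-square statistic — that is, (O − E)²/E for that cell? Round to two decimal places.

Row total (Candidate A) = 69; column total (North) = 41; N = 140.
Expected count E = 69 × 41 / 140 = 20.207.
Contribution = (O − E)²/E = (24 − 20.207)² / 20.207 = 0.71.

0.71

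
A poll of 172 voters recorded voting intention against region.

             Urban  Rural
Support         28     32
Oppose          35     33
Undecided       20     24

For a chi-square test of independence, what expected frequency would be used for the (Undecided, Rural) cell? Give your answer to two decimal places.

Row total (Undecided) = 44; column total (Rural) = 89; grand total N = 172.
Expected count = (row total × column total) / N = 44 × 89 / 172 = 22.77.

22.77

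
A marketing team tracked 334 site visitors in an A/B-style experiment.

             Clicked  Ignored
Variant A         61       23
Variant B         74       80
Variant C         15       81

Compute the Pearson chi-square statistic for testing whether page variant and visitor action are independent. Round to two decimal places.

59.96

Row totals: 84, 154, 96. Column totals: 150, 184. Grand total N = 334.
Expected counts (row total × column total / N):
  Variant A, Clicked: 84×150/334 = 37.72455
  Variant A, Ignored: 84×184/334 = 46.27545
  Variant B, Clicked: 154×150/334 = 69.16168
  Variant B, Ignored: 154×184/334 = 84.83832
  Variant C, Clicked: 96×150/334 = 43.11377
  Variant C, Ignored: 96×184/334 = 52.88623
Contributions (O − E)²/E:
  (61 − 37.72455)²/37.72455 = 14.3606
  (23 − 46.27545)²/46.27545 = 11.7070
  (74 − 69.16168)²/69.16168 = 0.3385
  (80 − 84.83832)²/84.83832 = 0.2759
  (15 − 43.11377)²/43.11377 = 18.3325
  (81 − 52.88623)²/52.88623 = 14.9450
χ² = 14.3606 + 11.7070 + 0.3385 + 0.2759 + 18.3325 + 14.9450 = 59.96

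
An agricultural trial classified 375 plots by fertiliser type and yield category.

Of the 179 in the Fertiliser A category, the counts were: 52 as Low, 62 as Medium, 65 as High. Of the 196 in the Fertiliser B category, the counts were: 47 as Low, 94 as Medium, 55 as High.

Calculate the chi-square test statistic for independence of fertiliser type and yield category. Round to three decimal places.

Row totals: 179, 196. Column totals: 99, 156, 120. Grand total N = 375.
Expected counts (row total × column total / N):
  Fertiliser A, Low: 179×99/375 = 47.2560
  Fertiliser A, Medium: 179×156/375 = 74.4640
  Fertiliser A, High: 179×120/375 = 57.2800
  Fertiliser B, Low: 196×99/375 = 51.7440
  Fertiliser B, Medium: 196×156/375 = 81.5360
  Fertiliser B, High: 196×120/375 = 62.7200
Contributions (O − E)²/E:
  (52 − 47.2560)²/47.2560 = 0.4762
  (62 − 74.4640)²/74.4640 = 2.0863
  (65 − 57.2800)²/57.2800 = 1.0405
  (47 − 51.7440)²/51.7440 = 0.4349
  (94 − 81.5360)²/81.5360 = 1.9053
  (55 − 62.7200)²/62.7200 = 0.9502
χ² = 0.4762 + 2.0863 + 1.0405 + 0.4349 + 1.9053 + 0.9502 = 6.893

6.893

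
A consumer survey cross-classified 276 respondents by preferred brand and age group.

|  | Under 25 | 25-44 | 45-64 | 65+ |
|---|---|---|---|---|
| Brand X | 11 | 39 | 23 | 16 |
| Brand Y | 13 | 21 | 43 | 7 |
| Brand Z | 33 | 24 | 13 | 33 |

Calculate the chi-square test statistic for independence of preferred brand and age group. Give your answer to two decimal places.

55.86

Row totals: 89, 84, 103. Column totals: 57, 84, 79, 56. Grand total N = 276.
Expected counts (row total × column total / N):
  Brand X, Under 25: 89×57/276 = 18.380
  Brand X, 25-44: 89×84/276 = 27.087
  Brand X, 45-64: 89×79/276 = 25.475
  Brand X, 65+: 89×56/276 = 18.058
  Brand Y, Under 25: 84×57/276 = 17.348
  Brand Y, 25-44: 84×84/276 = 25.565
  Brand Y, 45-64: 84×79/276 = 24.043
  Brand Y, 65+: 84×56/276 = 17.043
  Brand Z, Under 25: 103×57/276 = 21.272
  Brand Z, 25-44: 103×84/276 = 31.348
  Brand Z, 45-64: 103×79/276 = 29.482
  Brand Z, 65+: 103×56/276 = 20.899
Contributions (O − E)²/E:
  (11 − 18.380)²/18.380 = 2.9632
  (39 − 27.087)²/27.087 = 5.2394
  (23 − 25.475)²/25.475 = 0.2405
  (16 − 18.058)²/18.058 = 0.2345
  (13 − 17.348)²/17.348 = 1.0898
  (21 − 25.565)²/25.565 = 0.8151
  (43 − 24.043)²/24.043 = 14.9469
  (7 − 17.043)²/17.043 = 5.9181
  (33 − 21.272)²/21.272 = 6.4661
  (24 − 31.348)²/31.348 = 1.7224
  (13 − 29.482)²/29.482 = 9.2143
  (33 − 20.899)²/20.899 = 7.0068
χ² = 2.9632 + 5.2394 + 0.2405 + 0.2345 + 1.0898 + 0.8151 + 14.9469 + 5.9181 + 6.4661 + 1.7224 + 9.2143 + 7.0068 = 55.86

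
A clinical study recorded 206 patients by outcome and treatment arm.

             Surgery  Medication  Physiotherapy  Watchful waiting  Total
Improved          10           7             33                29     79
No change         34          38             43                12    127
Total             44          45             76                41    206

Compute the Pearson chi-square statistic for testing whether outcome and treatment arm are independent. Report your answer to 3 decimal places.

33.442

Grand total N = 206.
Expected counts (row total × column total / N):
  Improved, Surgery: 79×44/206 = 16.8738
  Improved, Medication: 79×45/206 = 17.2573
  Improved, Physiotherapy: 79×76/206 = 29.1456
  Improved, Watchful waiting: 79×41/206 = 15.7233
  No change, Surgery: 127×44/206 = 27.1262
  No change, Medication: 127×45/206 = 27.7427
  No change, Physiotherapy: 127×76/206 = 46.8544
  No change, Watchful waiting: 127×41/206 = 25.2767
Contributions (O − E)²/E:
  (10 − 16.8738)²/16.8738 = 2.8001
  (7 − 17.2573)²/17.2573 = 6.0967
  (33 − 29.1456)²/29.1456 = 0.5097
  (29 − 15.7233)²/15.7233 = 11.2108
  (34 − 27.1262)²/27.1262 = 1.7418
  (38 − 27.7427)²/27.7427 = 3.7924
  (43 − 46.8544)²/46.8544 = 0.3171
  (12 − 25.2767)²/25.2767 = 6.9736
χ² = 2.8001 + 6.0967 + 0.5097 + 11.2108 + 1.7418 + 3.7924 + 0.3171 + 6.9736 = 33.442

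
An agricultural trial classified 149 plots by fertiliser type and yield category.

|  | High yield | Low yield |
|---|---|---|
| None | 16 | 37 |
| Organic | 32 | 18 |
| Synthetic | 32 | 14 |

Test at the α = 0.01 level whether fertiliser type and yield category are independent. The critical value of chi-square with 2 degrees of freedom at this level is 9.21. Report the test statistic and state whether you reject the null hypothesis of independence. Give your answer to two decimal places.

Row totals: 53, 50, 46. Column totals: 80, 69. Grand total N = 149.
Expected counts (row total × column total / N):
  None, High yield: 53×80/149 = 28.456
  None, Low yield: 53×69/149 = 24.544
  Organic, High yield: 50×80/149 = 26.846
  Organic, Low yield: 50×69/149 = 23.154
  Synthetic, High yield: 46×80/149 = 24.698
  Synthetic, Low yield: 46×69/149 = 21.302
Contributions (O − E)²/E:
  (16 − 28.456)²/28.456 = 5.4523
  (37 − 24.544)²/24.544 = 6.3214
  (32 − 26.846)²/26.846 = 0.9895
  (18 − 23.154)²/23.154 = 1.1473
  (32 − 24.698)²/24.698 = 2.1588
  (14 − 21.302)²/21.302 = 2.5030
χ² = 5.4523 + 6.3214 + 0.9895 + 1.1473 + 2.1588 + 2.5030 = 18.57
df = (3−1)(2−1) = 2. Since 18.57 > 9.21, reject the null hypothesis of independence at α = 0.01.

18.57; reject H₀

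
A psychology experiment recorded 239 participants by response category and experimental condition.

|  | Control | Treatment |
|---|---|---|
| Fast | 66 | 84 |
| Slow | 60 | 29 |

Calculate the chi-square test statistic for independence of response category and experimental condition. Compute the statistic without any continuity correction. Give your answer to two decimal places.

Row totals: 150, 89. Column totals: 126, 113. Grand total N = 239.
Expected counts (row total × column total / N):
  Fast, Control: 150×126/239 = 79.079
  Fast, Treatment: 150×113/239 = 70.921
  Slow, Control: 89×126/239 = 46.921
  Slow, Treatment: 89×113/239 = 42.079
Contributions (O − E)²/E:
  (66 − 79.079)²/79.079 = 2.1632
  (84 − 70.921)²/70.921 = 2.4120
  (60 − 46.921)²/46.921 = 3.6457
  (29 − 42.079)²/42.079 = 4.0652
χ² = 2.1632 + 2.4120 + 3.6457 + 4.0652 = 12.29

12.29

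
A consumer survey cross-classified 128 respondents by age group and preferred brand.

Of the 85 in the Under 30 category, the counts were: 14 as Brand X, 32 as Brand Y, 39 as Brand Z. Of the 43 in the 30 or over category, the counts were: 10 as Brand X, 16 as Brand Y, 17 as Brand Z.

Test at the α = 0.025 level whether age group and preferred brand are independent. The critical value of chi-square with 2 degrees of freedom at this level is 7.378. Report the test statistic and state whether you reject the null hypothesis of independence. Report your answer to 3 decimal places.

Row totals: 85, 43. Column totals: 24, 48, 56. Grand total N = 128.
Expected counts (row total × column total / N):
  Under 30, Brand X: 85×24/128 = 15.9375
  Under 30, Brand Y: 85×48/128 = 31.8750
  Under 30, Brand Z: 85×56/128 = 37.1875
  30 or over, Brand X: 43×24/128 = 8.0625
  30 or over, Brand Y: 43×48/128 = 16.1250
  30 or over, Brand Z: 43×56/128 = 18.8125
Contributions (O − E)²/E:
  (14 − 15.9375)²/15.9375 = 0.2355
  (32 − 31.8750)²/31.8750 = 0.0005
  (39 − 37.1875)²/37.1875 = 0.0883
  (10 − 8.0625)²/8.0625 = 0.4656
  (16 − 16.1250)²/16.1250 = 0.0010
  (17 − 18.8125)²/18.8125 = 0.1746
χ² = 0.2355 + 0.0005 + 0.0883 + 0.4656 + 0.0010 + 0.1746 = 0.966
df = (2−1)(3−1) = 2. Since 0.966 < 7.378, fail to reject the null hypothesis of independence at α = 0.025.

0.966; fail to reject H₀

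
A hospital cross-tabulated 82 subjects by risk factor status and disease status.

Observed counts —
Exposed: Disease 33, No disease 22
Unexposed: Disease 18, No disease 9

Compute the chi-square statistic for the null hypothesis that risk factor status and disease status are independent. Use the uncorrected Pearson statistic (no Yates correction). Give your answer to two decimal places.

0.34

Row totals: 55, 27. Column totals: 51, 31. Grand total N = 82.
Expected counts (row total × column total / N):
  Exposed, Disease: 55×51/82 = 34.207
  Exposed, No disease: 55×31/82 = 20.793
  Unexposed, Disease: 27×51/82 = 16.793
  Unexposed, No disease: 27×31/82 = 10.207
Contributions (O − E)²/E:
  (33 − 34.207)²/34.207 = 0.0426
  (22 − 20.793)²/20.793 = 0.0701
  (18 − 16.793)²/16.793 = 0.0868
  (9 − 10.207)²/10.207 = 0.1427
χ² = 0.0426 + 0.0701 + 0.0868 + 0.1427 = 0.34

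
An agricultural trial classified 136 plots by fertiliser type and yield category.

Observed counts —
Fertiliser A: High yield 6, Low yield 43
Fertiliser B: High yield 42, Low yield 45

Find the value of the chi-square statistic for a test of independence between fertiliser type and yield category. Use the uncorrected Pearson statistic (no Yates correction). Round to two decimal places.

17.82

Row totals: 49, 87. Column totals: 48, 88. Grand total N = 136.
Expected counts (row total × column total / N):
  Fertiliser A, High yield: 49×48/136 = 17.294
  Fertiliser A, Low yield: 49×88/136 = 31.706
  Fertiliser B, High yield: 87×48/136 = 30.706
  Fertiliser B, Low yield: 87×88/136 = 56.294
Contributions (O − E)²/E:
  (6 − 17.294)²/17.294 = 7.3756
  (43 − 31.706)²/31.706 = 4.0230
  (42 − 30.706)²/30.706 = 4.1541
  (45 − 56.294)²/56.294 = 2.2659
χ² = 7.3756 + 4.0230 + 4.1541 + 2.2659 = 17.82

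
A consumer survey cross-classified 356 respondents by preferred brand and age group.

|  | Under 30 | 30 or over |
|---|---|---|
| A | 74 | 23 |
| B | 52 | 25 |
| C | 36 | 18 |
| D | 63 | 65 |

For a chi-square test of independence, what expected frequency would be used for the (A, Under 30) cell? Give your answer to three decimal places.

61.306

Row total (A) = 97; column total (Under 30) = 225; grand total N = 356.
Expected count = (row total × column total) / N = 97 × 225 / 356 = 61.306.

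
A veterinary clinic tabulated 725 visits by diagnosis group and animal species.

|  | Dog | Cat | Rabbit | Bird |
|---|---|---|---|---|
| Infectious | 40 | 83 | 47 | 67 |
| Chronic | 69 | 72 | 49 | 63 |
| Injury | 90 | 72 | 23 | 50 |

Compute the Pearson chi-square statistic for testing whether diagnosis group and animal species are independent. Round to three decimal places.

Row totals: 237, 253, 235. Column totals: 199, 227, 119, 180. Grand total N = 725.
Expected counts (row total × column total / N):
  Infectious, Dog: 237×199/725 = 65.0524
  Infectious, Cat: 237×227/725 = 74.2055
  Infectious, Rabbit: 237×119/725 = 38.9007
  Infectious, Bird: 237×180/725 = 58.8414
  Chronic, Dog: 253×199/725 = 69.4441
  Chronic, Cat: 253×227/725 = 79.2152
  Chronic, Rabbit: 253×119/725 = 41.5269
  Chronic, Bird: 253×180/725 = 62.8138
  Injury, Dog: 235×199/725 = 64.5034
  Injury, Cat: 235×227/725 = 73.5793
  Injury, Rabbit: 235×119/725 = 38.5724
  Injury, Bird: 235×180/725 = 58.3448
Contributions (O − E)²/E:
  (40 − 65.0524)²/65.0524 = 9.6480
  (83 − 74.2055)²/74.2055 = 1.0423
  (47 − 38.9007)²/38.9007 = 1.6863
  (67 − 58.8414)²/58.8414 = 1.1312
  (69 − 69.4441)²/69.4441 = 0.0028
  (72 − 79.2152)²/79.2152 = 0.6572
  (49 − 41.5269)²/41.5269 = 1.3448
  (63 − 62.8138)²/62.8138 = 0.0006
  (90 − 64.5034)²/64.5034 = 10.0782
  (72 − 73.5793)²/73.5793 = 0.0339
  (23 − 38.5724)²/38.5724 = 6.2869
  (50 − 58.3448)²/58.3448 = 1.1935
χ² = 9.6480 + 1.0423 + 1.6863 + 1.1312 + 0.0028 + 0.6572 + 1.3448 + 0.0006 + 10.0782 + 0.0339 + 6.2869 + 1.1935 = 33.106

33.106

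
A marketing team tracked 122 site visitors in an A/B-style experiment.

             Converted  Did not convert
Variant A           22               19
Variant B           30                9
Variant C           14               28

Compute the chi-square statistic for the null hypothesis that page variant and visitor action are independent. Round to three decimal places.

Row totals: 41, 39, 42. Column totals: 66, 56. Grand total N = 122.
Expected counts (row total × column total / N):
  Variant A, Converted: 41×66/122 = 22.1803
  Variant A, Did not convert: 41×56/122 = 18.8197
  Variant B, Converted: 39×66/122 = 21.0984
  Variant B, Did not convert: 39×56/122 = 17.9016
  Variant C, Converted: 42×66/122 = 22.7213
  Variant C, Did not convert: 42×56/122 = 19.2787
Contributions (O − E)²/E:
  (22 − 22.1803)²/22.1803 = 0.0015
  (19 − 18.8197)²/18.8197 = 0.0017
  (30 − 21.0984)²/21.0984 = 3.7557
  (9 − 17.9016)²/17.9016 = 4.4263
  (14 − 22.7213)²/22.7213 = 3.3476
  (28 − 19.2787)²/19.2787 = 3.9453
χ² = 0.0015 + 0.0017 + 3.7557 + 4.4263 + 3.3476 + 3.9453 = 15.478

15.478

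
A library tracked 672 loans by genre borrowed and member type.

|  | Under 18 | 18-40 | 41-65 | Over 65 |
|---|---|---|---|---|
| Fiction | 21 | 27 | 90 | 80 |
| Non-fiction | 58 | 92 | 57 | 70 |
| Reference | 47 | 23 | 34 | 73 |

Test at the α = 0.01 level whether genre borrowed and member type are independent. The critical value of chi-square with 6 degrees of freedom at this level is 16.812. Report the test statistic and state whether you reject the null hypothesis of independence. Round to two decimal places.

Row totals: 218, 277, 177. Column totals: 126, 142, 181, 223. Grand total N = 672.
Expected counts (row total × column total / N):
  Fiction, Under 18: 218×126/672 = 40.875
  Fiction, 18-40: 218×142/672 = 46.065
  Fiction, 41-65: 218×181/672 = 58.717
  Fiction, Over 65: 218×223/672 = 72.342
  Non-fiction, Under 18: 277×126/672 = 51.938
  Non-fiction, 18-40: 277×142/672 = 58.533
  Non-fiction, 41-65: 277×181/672 = 74.609
  Non-fiction, Over 65: 277×223/672 = 91.921
  Reference, Under 18: 177×126/672 = 33.188
  Reference, 18-40: 177×142/672 = 37.402
  Reference, 41-65: 177×181/672 = 47.674
  Reference, Over 65: 177×223/672 = 58.737
Contributions (O − E)²/E:
  (21 − 40.875)²/40.875 = 9.6640
  (27 − 46.065)²/46.065 = 7.8905
  (90 − 58.717)²/58.717 = 16.6668
  (80 − 72.342)²/72.342 = 0.8107
  (58 − 51.938)²/51.938 = 0.7075
  (92 − 58.533)²/58.533 = 19.1352
  (57 − 74.609)²/74.609 = 4.1560
  (70 − 91.921)²/91.921 = 5.2276
  (47 − 33.188)²/33.188 = 5.7482
  (23 − 37.402)²/37.402 = 5.5456
  (34 − 47.674)²/47.674 = 3.9220
  (73 − 58.737)²/58.737 = 3.4635
χ² = 9.6640 + 7.8905 + 16.6668 + 0.8107 + 0.7075 + 19.1352 + 4.1560 + 5.2276 + 5.7482 + 5.5456 + 3.9220 + 3.4635 = 82.94
df = (3−1)(4−1) = 6. Since 82.94 > 16.812, reject the null hypothesis of independence at α = 0.01.

82.94; reject H₀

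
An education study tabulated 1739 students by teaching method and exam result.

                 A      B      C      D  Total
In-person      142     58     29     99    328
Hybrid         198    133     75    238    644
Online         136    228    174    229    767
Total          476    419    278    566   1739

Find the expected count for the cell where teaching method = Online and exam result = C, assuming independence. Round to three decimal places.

122.614

Row total (Online) = 767; column total (C) = 278; grand total N = 1739.
Expected count = (row total × column total) / N = 767 × 278 / 1739 = 122.614.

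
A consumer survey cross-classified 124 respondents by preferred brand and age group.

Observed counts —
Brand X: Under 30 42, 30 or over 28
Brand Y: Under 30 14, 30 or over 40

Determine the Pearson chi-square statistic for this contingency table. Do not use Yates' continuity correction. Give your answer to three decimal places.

Row totals: 70, 54. Column totals: 56, 68. Grand total N = 124.
Expected counts (row total × column total / N):
  Brand X, Under 30: 70×56/124 = 31.6129
  Brand X, 30 or over: 70×68/124 = 38.3871
  Brand Y, Under 30: 54×56/124 = 24.3871
  Brand Y, 30 or over: 54×68/124 = 29.6129
Contributions (O − E)²/E:
  (42 − 31.6129)²/31.6129 = 3.4129
  (28 − 38.3871)²/38.3871 = 2.8106
  (14 − 24.3871)²/24.3871 = 4.4241
  (40 − 29.6129)²/29.6129 = 3.6434
χ² = 3.4129 + 2.8106 + 4.4241 + 3.6434 = 14.291

14.291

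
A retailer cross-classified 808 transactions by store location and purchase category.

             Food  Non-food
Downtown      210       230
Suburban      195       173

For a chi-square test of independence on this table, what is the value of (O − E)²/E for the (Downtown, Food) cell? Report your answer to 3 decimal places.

0.504

Row total (Downtown) = 440; column total (Food) = 405; N = 808.
Expected count E = 440 × 405 / 808 = 220.54455.
Contribution = (O − E)²/E = (210 − 220.54455)² / 220.54455 = 0.504.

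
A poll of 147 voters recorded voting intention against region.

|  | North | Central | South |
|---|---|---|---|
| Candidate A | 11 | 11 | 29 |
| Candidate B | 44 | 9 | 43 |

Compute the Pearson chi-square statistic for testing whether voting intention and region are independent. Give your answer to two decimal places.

Row totals: 51, 96. Column totals: 55, 20, 72. Grand total N = 147.
Expected counts (row total × column total / N):
  Candidate A, North: 51×55/147 = 19.082
  Candidate A, Central: 51×20/147 = 6.939
  Candidate A, South: 51×72/147 = 24.980
  Candidate B, North: 96×55/147 = 35.918
  Candidate B, Central: 96×20/147 = 13.061
  Candidate B, South: 96×72/147 = 47.020
Contributions (O − E)²/E:
  (11 − 19.082)²/19.082 = 3.4231
  (11 − 6.939)²/6.939 = 2.3767
  (29 − 24.980)²/24.980 = 0.6469
  (44 − 35.918)²/35.918 = 1.8186
  (9 − 13.061)²/13.061 = 1.2627
  (43 − 47.020)²/47.020 = 0.3437
χ² = 3.4231 + 2.3767 + 0.6469 + 1.8186 + 1.2627 + 0.3437 = 9.87

9.87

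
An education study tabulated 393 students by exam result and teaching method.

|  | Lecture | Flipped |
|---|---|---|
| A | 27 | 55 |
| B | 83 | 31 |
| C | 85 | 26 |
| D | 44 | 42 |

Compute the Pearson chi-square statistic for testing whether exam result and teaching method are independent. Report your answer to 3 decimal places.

48.575

Row totals: 82, 114, 111, 86. Column totals: 239, 154. Grand total N = 393.
Expected counts (row total × column total / N):
  A, Lecture: 82×239/393 = 49.8677
  A, Flipped: 82×154/393 = 32.1323
  B, Lecture: 114×239/393 = 69.3282
  B, Flipped: 114×154/393 = 44.6718
  C, Lecture: 111×239/393 = 67.5038
  C, Flipped: 111×154/393 = 43.4962
  D, Lecture: 86×239/393 = 52.3003
  D, Flipped: 86×154/393 = 33.6997
Contributions (O − E)²/E:
  (27 − 49.8677)²/49.8677 = 10.4864
  (55 − 32.1323)²/32.1323 = 16.2743
  (83 − 69.3282)²/69.3282 = 2.6961
  (31 − 44.6718)²/44.6718 = 4.1843
  (85 − 67.5038)²/67.5038 = 4.5348
  (26 − 43.4962)²/43.4962 = 7.0378
  (44 − 52.3003)²/52.3003 = 1.3173
  (42 − 33.6997)²/33.6997 = 2.0444
χ² = 10.4864 + 16.2743 + 2.6961 + 4.1843 + 4.5348 + 7.0378 + 1.3173 + 2.0444 = 48.575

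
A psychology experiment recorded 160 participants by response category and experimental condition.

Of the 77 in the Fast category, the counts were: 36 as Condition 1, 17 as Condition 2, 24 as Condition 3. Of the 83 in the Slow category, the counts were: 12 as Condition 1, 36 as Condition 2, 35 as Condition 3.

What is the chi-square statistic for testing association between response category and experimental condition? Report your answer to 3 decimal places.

20.666

Row totals: 77, 83. Column totals: 48, 53, 59. Grand total N = 160.
Expected counts (row total × column total / N):
  Fast, Condition 1: 77×48/160 = 23.1000
  Fast, Condition 2: 77×53/160 = 25.5063
  Fast, Condition 3: 77×59/160 = 28.3938
  Slow, Condition 1: 83×48/160 = 24.9000
  Slow, Condition 2: 83×53/160 = 27.4937
  Slow, Condition 3: 83×59/160 = 30.6062
Contributions (O − E)²/E:
  (36 − 23.1000)²/23.1000 = 7.2039
  (17 − 25.5063)²/25.5063 = 2.8368
  (24 − 28.3938)²/28.3938 = 0.6799
  (12 − 24.9000)²/24.9000 = 6.6831
  (36 − 27.4937)²/27.4937 = 2.6318
  (35 − 30.6062)²/30.6062 = 0.6308
χ² = 7.2039 + 2.8368 + 0.6799 + 6.6831 + 2.6318 + 0.6308 = 20.666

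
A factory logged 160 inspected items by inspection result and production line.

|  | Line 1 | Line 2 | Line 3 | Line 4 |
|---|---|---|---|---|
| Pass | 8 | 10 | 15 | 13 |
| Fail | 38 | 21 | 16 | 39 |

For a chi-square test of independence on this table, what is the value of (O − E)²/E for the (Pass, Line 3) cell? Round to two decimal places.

4.16

Row total (Pass) = 46; column total (Line 3) = 31; N = 160.
Expected count E = 46 × 31 / 160 = 8.912.
Contribution = (O − E)²/E = (15 − 8.912)² / 8.912 = 4.16.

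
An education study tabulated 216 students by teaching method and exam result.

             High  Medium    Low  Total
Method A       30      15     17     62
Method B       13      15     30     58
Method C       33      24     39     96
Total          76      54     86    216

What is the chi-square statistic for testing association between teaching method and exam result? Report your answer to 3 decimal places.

Grand total N = 216.
Expected counts (row total × column total / N):
  Method A, High: 62×76/216 = 21.8148
  Method A, Medium: 62×54/216 = 15.5000
  Method A, Low: 62×86/216 = 24.6852
  Method B, High: 58×76/216 = 20.4074
  Method B, Medium: 58×54/216 = 14.5000
  Method B, Low: 58×86/216 = 23.0926
  Method C, High: 96×76/216 = 33.7778
  Method C, Medium: 96×54/216 = 24.0000
  Method C, Low: 96×86/216 = 38.2222
Contributions (O − E)²/E:
  (30 − 21.8148)²/21.8148 = 3.0712
  (15 − 15.5000)²/15.5000 = 0.0161
  (17 − 24.6852)²/24.6852 = 2.3926
  (13 − 20.4074)²/20.4074 = 2.6887
  (15 − 14.5000)²/14.5000 = 0.0172
  (30 − 23.0926)²/23.0926 = 2.0661
  (33 − 33.7778)²/33.7778 = 0.0179
  (24 − 24.0000)²/24.0000 = 0.0000
  (39 − 38.2222)²/38.2222 = 0.0158
χ² = 3.0712 + 0.0161 + 2.3926 + 2.6887 + 0.0172 + 2.0661 + 0.0179 + 0.0000 + 0.0158 = 10.286

10.286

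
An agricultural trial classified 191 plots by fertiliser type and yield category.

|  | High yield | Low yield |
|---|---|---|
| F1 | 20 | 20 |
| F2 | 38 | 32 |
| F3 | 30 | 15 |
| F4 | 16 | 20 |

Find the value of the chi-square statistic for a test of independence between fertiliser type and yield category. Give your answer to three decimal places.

Row totals: 40, 70, 45, 36. Column totals: 104, 87. Grand total N = 191.
Expected counts (row total × column total / N):
  F1, High yield: 40×104/191 = 21.7801
  F1, Low yield: 40×87/191 = 18.2199
  F2, High yield: 70×104/191 = 38.1152
  F2, Low yield: 70×87/191 = 31.8848
  F3, High yield: 45×104/191 = 24.5026
  F3, Low yield: 45×87/191 = 20.4974
  F4, High yield: 36×104/191 = 19.6021
  F4, Low yield: 36×87/191 = 16.3979
Contributions (O − E)²/E:
  (20 − 21.7801)²/21.7801 = 0.1455
  (20 − 18.2199)²/18.2199 = 0.1739
  (38 − 38.1152)²/38.1152 = 0.0003
  (32 − 31.8848)²/31.8848 = 0.0004
  (30 − 24.5026)²/24.5026 = 1.2334
  (15 − 20.4974)²/20.4974 = 1.4744
  (16 − 19.6021)²/19.6021 = 0.6619
  (20 − 16.3979)²/16.3979 = 0.7913
χ² = 0.1455 + 0.1739 + 0.0003 + 0.0004 + 1.2334 + 1.4744 + 0.6619 + 0.7913 = 4.481

4.481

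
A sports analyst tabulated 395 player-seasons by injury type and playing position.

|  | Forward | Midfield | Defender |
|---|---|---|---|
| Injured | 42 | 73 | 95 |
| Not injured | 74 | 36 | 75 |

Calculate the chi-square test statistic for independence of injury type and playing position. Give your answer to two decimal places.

22.25

Row totals: 210, 185. Column totals: 116, 109, 170. Grand total N = 395.
Expected counts (row total × column total / N):
  Injured, Forward: 210×116/395 = 61.671
  Injured, Midfield: 210×109/395 = 57.949
  Injured, Defender: 210×170/395 = 90.380
  Not injured, Forward: 185×116/395 = 54.329
  Not injured, Midfield: 185×109/395 = 51.051
  Not injured, Defender: 185×170/395 = 79.620
Contributions (O − E)²/E:
  (42 − 61.671)²/61.671 = 6.2744
  (73 − 57.949)²/57.949 = 3.9092
  (95 − 90.380)²/90.380 = 0.2362
  (74 − 54.329)²/54.329 = 7.1223
  (36 − 51.051)²/51.051 = 4.4374
  (75 − 79.620)²/79.620 = 0.2681
χ² = 6.2744 + 3.9092 + 0.2362 + 7.1223 + 4.4374 + 0.2681 = 22.25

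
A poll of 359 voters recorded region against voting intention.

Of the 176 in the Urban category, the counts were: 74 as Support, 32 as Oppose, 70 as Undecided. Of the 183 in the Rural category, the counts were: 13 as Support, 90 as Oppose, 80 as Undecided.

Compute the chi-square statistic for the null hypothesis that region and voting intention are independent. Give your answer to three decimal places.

Row totals: 176, 183. Column totals: 87, 122, 150. Grand total N = 359.
Expected counts (row total × column total / N):
  Urban, Support: 176×87/359 = 42.6518
  Urban, Oppose: 176×122/359 = 59.8106
  Urban, Undecided: 176×150/359 = 73.5376
  Rural, Support: 183×87/359 = 44.3482
  Rural, Oppose: 183×122/359 = 62.1894
  Rural, Undecided: 183×150/359 = 76.4624
Contributions (O − E)²/E:
  (74 − 42.6518)²/42.6518 = 23.0403
  (32 − 59.8106)²/59.8106 = 12.9313
  (70 − 73.5376)²/73.5376 = 0.1702
  (13 − 44.3482)²/44.3482 = 22.1590
  (90 − 62.1894)²/62.1894 = 12.4367
  (80 − 76.4624)²/76.4624 = 0.1637
χ² = 23.0403 + 12.9313 + 0.1702 + 22.1590 + 12.4367 + 0.1637 = 70.901

70.901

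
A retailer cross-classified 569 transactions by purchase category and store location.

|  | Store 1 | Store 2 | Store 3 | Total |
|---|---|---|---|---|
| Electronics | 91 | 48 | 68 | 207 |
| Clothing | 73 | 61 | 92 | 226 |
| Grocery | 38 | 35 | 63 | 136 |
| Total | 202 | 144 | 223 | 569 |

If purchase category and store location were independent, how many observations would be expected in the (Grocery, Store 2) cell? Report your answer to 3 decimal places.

Row total (Grocery) = 136; column total (Store 2) = 144; grand total N = 569.
Expected count = (row total × column total) / N = 136 × 144 / 569 = 34.418.

34.418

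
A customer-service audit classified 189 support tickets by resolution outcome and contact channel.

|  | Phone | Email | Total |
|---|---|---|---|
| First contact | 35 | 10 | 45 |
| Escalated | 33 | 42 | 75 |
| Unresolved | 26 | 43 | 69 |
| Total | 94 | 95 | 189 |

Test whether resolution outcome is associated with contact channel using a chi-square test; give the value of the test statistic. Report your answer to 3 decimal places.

Grand total N = 189.
Expected counts (row total × column total / N):
  First contact, Phone: 45×94/189 = 22.3810
  First contact, Email: 45×95/189 = 22.6190
  Escalated, Phone: 75×94/189 = 37.3016
  Escalated, Email: 75×95/189 = 37.6984
  Unresolved, Phone: 69×94/189 = 34.3175
  Unresolved, Email: 69×95/189 = 34.6825
Contributions (O − E)²/E:
  (35 − 22.3810)²/22.3810 = 7.1149
  (10 − 22.6190)²/22.6190 = 7.0401
  (33 − 37.3016)²/37.3016 = 0.4961
  (42 − 37.6984)²/37.6984 = 0.4908
  (26 − 34.3175)²/34.3175 = 2.0159
  (43 − 34.6825)²/34.6825 = 1.9947
χ² = 7.1149 + 7.0401 + 0.4961 + 0.4908 + 2.0159 + 1.9947 = 19.153

19.153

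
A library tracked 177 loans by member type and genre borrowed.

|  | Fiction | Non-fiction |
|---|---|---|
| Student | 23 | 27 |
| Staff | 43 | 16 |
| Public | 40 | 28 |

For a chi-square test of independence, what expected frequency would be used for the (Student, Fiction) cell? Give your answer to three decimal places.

29.944

Row total (Student) = 50; column total (Fiction) = 106; grand total N = 177.
Expected count = (row total × column total) / N = 50 × 106 / 177 = 29.944.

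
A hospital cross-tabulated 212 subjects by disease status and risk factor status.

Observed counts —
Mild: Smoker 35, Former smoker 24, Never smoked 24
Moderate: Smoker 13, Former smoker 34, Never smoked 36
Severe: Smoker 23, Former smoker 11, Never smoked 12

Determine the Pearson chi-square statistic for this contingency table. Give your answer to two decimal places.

20.31

Row totals: 83, 83, 46. Column totals: 71, 69, 72. Grand total N = 212.
Expected counts (row total × column total / N):
  Mild, Smoker: 83×71/212 = 27.797
  Mild, Former smoker: 83×69/212 = 27.014
  Mild, Never smoked: 83×72/212 = 28.189
  Moderate, Smoker: 83×71/212 = 27.797
  Moderate, Former smoker: 83×69/212 = 27.014
  Moderate, Never smoked: 83×72/212 = 28.189
  Severe, Smoker: 46×71/212 = 15.406
  Severe, Former smoker: 46×69/212 = 14.972
  Severe, Never smoked: 46×72/212 = 15.623
Contributions (O − E)²/E:
  (35 − 27.797)²/27.797 = 1.8665
  (24 − 27.014)²/27.014 = 0.3363
  (24 − 28.189)²/28.189 = 0.6225
  (13 − 27.797)²/27.797 = 7.8768
  (34 − 27.014)²/27.014 = 1.8066
  (36 − 28.189)²/28.189 = 2.1644
  (23 − 15.406)²/15.406 = 3.7433
  (11 − 14.972)²/14.972 = 1.0538
  (12 − 15.623)²/15.623 = 0.8402
χ² = 1.8665 + 0.3363 + 0.6225 + 7.8768 + 1.8066 + 2.1644 + 3.7433 + 1.0538 + 0.8402 = 20.31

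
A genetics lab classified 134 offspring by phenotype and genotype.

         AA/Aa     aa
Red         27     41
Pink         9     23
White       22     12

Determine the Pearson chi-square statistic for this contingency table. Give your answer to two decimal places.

9.71

Row totals: 68, 32, 34. Column totals: 58, 76. Grand total N = 134.
Expected counts (row total × column total / N):
  Red, AA/Aa: 68×58/134 = 29.4328
  Red, aa: 68×76/134 = 38.5672
  Pink, AA/Aa: 32×58/134 = 13.8507
  Pink, aa: 32×76/134 = 18.1493
  White, AA/Aa: 34×58/134 = 14.7164
  White, aa: 34×76/134 = 19.2836
Contributions (O − E)²/E:
  (27 − 29.4328)²/29.4328 = 0.2011
  (41 − 38.5672)²/38.5672 = 0.1535
  (9 − 13.8507)²/13.8507 = 1.6988
  (23 − 18.1493)²/18.1493 = 1.2964
  (22 − 14.7164)²/14.7164 = 3.6049
  (12 − 19.2836)²/19.2836 = 2.7511
χ² = 0.2011 + 0.1535 + 1.6988 + 1.2964 + 3.6049 + 2.7511 = 9.71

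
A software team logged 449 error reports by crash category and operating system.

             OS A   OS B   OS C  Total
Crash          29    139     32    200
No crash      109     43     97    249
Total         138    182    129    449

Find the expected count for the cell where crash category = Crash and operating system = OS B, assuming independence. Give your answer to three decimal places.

Row total (Crash) = 200; column total (OS B) = 182; grand total N = 449.
Expected count = (row total × column total) / N = 200 × 182 / 449 = 81.069.

81.069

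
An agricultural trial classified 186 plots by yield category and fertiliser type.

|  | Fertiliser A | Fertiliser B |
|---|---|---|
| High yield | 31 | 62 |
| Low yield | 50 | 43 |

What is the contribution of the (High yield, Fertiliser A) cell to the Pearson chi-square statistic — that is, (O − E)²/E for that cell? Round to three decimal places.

Row total (High yield) = 93; column total (Fertiliser A) = 81; N = 186.
Expected count E = 93 × 81 / 186 = 40.5000.
Contribution = (O − E)²/E = (31 − 40.5000)² / 40.5000 = 2.228.

2.228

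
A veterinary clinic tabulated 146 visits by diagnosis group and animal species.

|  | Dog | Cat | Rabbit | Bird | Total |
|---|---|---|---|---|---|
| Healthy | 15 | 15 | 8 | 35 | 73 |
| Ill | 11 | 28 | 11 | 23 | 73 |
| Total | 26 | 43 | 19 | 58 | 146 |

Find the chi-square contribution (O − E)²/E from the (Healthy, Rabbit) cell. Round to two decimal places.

0.24

Row total (Healthy) = 73; column total (Rabbit) = 19; N = 146.
Expected count E = 73 × 19 / 146 = 9.500.
Contribution = (O − E)²/E = (8 − 9.500)² / 9.500 = 0.24.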